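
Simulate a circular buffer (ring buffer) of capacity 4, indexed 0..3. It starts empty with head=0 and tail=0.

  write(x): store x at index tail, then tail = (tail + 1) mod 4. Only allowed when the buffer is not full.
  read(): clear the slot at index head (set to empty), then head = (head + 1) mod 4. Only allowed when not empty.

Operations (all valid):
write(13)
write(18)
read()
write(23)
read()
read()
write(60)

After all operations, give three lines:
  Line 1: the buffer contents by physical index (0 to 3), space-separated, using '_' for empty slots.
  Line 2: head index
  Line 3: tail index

Answer: _ _ _ 60
3
0

Derivation:
write(13): buf=[13 _ _ _], head=0, tail=1, size=1
write(18): buf=[13 18 _ _], head=0, tail=2, size=2
read(): buf=[_ 18 _ _], head=1, tail=2, size=1
write(23): buf=[_ 18 23 _], head=1, tail=3, size=2
read(): buf=[_ _ 23 _], head=2, tail=3, size=1
read(): buf=[_ _ _ _], head=3, tail=3, size=0
write(60): buf=[_ _ _ 60], head=3, tail=0, size=1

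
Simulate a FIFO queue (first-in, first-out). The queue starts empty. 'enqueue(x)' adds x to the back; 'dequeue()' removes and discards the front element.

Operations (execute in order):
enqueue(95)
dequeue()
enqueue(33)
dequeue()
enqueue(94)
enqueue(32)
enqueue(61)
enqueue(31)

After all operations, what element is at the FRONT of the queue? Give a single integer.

Answer: 94

Derivation:
enqueue(95): queue = [95]
dequeue(): queue = []
enqueue(33): queue = [33]
dequeue(): queue = []
enqueue(94): queue = [94]
enqueue(32): queue = [94, 32]
enqueue(61): queue = [94, 32, 61]
enqueue(31): queue = [94, 32, 61, 31]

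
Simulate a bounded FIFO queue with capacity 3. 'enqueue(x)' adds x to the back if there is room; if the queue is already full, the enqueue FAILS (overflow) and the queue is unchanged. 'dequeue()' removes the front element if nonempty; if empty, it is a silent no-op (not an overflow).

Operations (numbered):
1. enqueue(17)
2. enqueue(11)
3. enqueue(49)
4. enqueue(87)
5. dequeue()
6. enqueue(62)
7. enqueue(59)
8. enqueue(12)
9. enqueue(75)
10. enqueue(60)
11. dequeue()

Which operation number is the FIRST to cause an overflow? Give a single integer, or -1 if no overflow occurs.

1. enqueue(17): size=1
2. enqueue(11): size=2
3. enqueue(49): size=3
4. enqueue(87): size=3=cap → OVERFLOW (fail)
5. dequeue(): size=2
6. enqueue(62): size=3
7. enqueue(59): size=3=cap → OVERFLOW (fail)
8. enqueue(12): size=3=cap → OVERFLOW (fail)
9. enqueue(75): size=3=cap → OVERFLOW (fail)
10. enqueue(60): size=3=cap → OVERFLOW (fail)
11. dequeue(): size=2

Answer: 4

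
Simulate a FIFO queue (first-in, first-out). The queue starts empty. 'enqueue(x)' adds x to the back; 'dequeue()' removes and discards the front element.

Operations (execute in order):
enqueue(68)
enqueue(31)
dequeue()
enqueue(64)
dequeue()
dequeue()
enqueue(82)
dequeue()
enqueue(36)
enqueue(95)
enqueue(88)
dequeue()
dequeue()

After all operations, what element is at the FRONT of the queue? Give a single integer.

enqueue(68): queue = [68]
enqueue(31): queue = [68, 31]
dequeue(): queue = [31]
enqueue(64): queue = [31, 64]
dequeue(): queue = [64]
dequeue(): queue = []
enqueue(82): queue = [82]
dequeue(): queue = []
enqueue(36): queue = [36]
enqueue(95): queue = [36, 95]
enqueue(88): queue = [36, 95, 88]
dequeue(): queue = [95, 88]
dequeue(): queue = [88]

Answer: 88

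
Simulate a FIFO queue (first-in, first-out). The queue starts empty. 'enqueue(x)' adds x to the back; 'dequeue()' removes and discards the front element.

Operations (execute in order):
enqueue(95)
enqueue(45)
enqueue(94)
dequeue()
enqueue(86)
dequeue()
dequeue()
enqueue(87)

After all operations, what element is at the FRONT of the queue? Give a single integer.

enqueue(95): queue = [95]
enqueue(45): queue = [95, 45]
enqueue(94): queue = [95, 45, 94]
dequeue(): queue = [45, 94]
enqueue(86): queue = [45, 94, 86]
dequeue(): queue = [94, 86]
dequeue(): queue = [86]
enqueue(87): queue = [86, 87]

Answer: 86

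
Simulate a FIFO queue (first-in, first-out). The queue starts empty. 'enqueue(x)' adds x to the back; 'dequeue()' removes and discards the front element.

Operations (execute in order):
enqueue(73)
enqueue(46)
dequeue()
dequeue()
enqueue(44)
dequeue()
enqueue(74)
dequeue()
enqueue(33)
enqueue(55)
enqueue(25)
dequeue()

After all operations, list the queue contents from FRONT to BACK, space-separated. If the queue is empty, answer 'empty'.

Answer: 55 25

Derivation:
enqueue(73): [73]
enqueue(46): [73, 46]
dequeue(): [46]
dequeue(): []
enqueue(44): [44]
dequeue(): []
enqueue(74): [74]
dequeue(): []
enqueue(33): [33]
enqueue(55): [33, 55]
enqueue(25): [33, 55, 25]
dequeue(): [55, 25]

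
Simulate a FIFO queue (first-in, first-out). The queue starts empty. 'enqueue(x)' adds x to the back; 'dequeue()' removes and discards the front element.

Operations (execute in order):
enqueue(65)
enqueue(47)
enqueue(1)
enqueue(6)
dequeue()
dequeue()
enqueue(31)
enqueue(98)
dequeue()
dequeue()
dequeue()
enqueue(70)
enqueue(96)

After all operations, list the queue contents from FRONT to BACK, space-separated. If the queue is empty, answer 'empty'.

enqueue(65): [65]
enqueue(47): [65, 47]
enqueue(1): [65, 47, 1]
enqueue(6): [65, 47, 1, 6]
dequeue(): [47, 1, 6]
dequeue(): [1, 6]
enqueue(31): [1, 6, 31]
enqueue(98): [1, 6, 31, 98]
dequeue(): [6, 31, 98]
dequeue(): [31, 98]
dequeue(): [98]
enqueue(70): [98, 70]
enqueue(96): [98, 70, 96]

Answer: 98 70 96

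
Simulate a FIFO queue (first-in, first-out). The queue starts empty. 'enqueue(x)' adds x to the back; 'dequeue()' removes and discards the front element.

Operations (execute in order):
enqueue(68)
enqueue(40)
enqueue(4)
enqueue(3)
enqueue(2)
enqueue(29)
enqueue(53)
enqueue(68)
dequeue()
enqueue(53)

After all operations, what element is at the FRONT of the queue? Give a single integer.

Answer: 40

Derivation:
enqueue(68): queue = [68]
enqueue(40): queue = [68, 40]
enqueue(4): queue = [68, 40, 4]
enqueue(3): queue = [68, 40, 4, 3]
enqueue(2): queue = [68, 40, 4, 3, 2]
enqueue(29): queue = [68, 40, 4, 3, 2, 29]
enqueue(53): queue = [68, 40, 4, 3, 2, 29, 53]
enqueue(68): queue = [68, 40, 4, 3, 2, 29, 53, 68]
dequeue(): queue = [40, 4, 3, 2, 29, 53, 68]
enqueue(53): queue = [40, 4, 3, 2, 29, 53, 68, 53]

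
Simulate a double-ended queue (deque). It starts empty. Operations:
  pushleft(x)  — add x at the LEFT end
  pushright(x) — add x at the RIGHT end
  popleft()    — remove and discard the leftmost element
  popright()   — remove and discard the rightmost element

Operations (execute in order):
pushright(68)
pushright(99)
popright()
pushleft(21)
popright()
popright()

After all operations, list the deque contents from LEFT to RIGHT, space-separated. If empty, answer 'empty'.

pushright(68): [68]
pushright(99): [68, 99]
popright(): [68]
pushleft(21): [21, 68]
popright(): [21]
popright(): []

Answer: empty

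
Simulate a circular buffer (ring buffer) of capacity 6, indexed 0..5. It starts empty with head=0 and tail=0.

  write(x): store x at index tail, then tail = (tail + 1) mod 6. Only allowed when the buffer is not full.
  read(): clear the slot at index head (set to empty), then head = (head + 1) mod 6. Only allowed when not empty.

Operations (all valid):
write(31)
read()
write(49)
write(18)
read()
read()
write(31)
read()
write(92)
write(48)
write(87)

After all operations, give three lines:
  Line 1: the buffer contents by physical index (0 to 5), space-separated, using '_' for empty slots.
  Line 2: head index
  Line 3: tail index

Answer: 87 _ _ _ 92 48
4
1

Derivation:
write(31): buf=[31 _ _ _ _ _], head=0, tail=1, size=1
read(): buf=[_ _ _ _ _ _], head=1, tail=1, size=0
write(49): buf=[_ 49 _ _ _ _], head=1, tail=2, size=1
write(18): buf=[_ 49 18 _ _ _], head=1, tail=3, size=2
read(): buf=[_ _ 18 _ _ _], head=2, tail=3, size=1
read(): buf=[_ _ _ _ _ _], head=3, tail=3, size=0
write(31): buf=[_ _ _ 31 _ _], head=3, tail=4, size=1
read(): buf=[_ _ _ _ _ _], head=4, tail=4, size=0
write(92): buf=[_ _ _ _ 92 _], head=4, tail=5, size=1
write(48): buf=[_ _ _ _ 92 48], head=4, tail=0, size=2
write(87): buf=[87 _ _ _ 92 48], head=4, tail=1, size=3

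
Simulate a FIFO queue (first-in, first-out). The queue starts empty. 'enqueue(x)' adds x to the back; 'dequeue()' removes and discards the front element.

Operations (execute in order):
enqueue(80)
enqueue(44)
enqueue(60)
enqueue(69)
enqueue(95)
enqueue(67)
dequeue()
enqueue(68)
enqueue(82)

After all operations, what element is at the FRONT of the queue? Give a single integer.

Answer: 44

Derivation:
enqueue(80): queue = [80]
enqueue(44): queue = [80, 44]
enqueue(60): queue = [80, 44, 60]
enqueue(69): queue = [80, 44, 60, 69]
enqueue(95): queue = [80, 44, 60, 69, 95]
enqueue(67): queue = [80, 44, 60, 69, 95, 67]
dequeue(): queue = [44, 60, 69, 95, 67]
enqueue(68): queue = [44, 60, 69, 95, 67, 68]
enqueue(82): queue = [44, 60, 69, 95, 67, 68, 82]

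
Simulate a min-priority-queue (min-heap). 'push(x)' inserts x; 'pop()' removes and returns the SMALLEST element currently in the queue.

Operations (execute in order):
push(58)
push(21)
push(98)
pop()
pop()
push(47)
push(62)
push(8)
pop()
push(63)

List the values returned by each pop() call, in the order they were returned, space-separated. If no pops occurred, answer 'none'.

push(58): heap contents = [58]
push(21): heap contents = [21, 58]
push(98): heap contents = [21, 58, 98]
pop() → 21: heap contents = [58, 98]
pop() → 58: heap contents = [98]
push(47): heap contents = [47, 98]
push(62): heap contents = [47, 62, 98]
push(8): heap contents = [8, 47, 62, 98]
pop() → 8: heap contents = [47, 62, 98]
push(63): heap contents = [47, 62, 63, 98]

Answer: 21 58 8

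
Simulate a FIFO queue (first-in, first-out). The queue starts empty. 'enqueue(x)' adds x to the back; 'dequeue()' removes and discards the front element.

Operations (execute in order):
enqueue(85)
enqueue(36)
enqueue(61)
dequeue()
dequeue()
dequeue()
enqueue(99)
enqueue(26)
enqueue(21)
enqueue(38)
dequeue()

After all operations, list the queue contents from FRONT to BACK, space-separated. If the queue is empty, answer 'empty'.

Answer: 26 21 38

Derivation:
enqueue(85): [85]
enqueue(36): [85, 36]
enqueue(61): [85, 36, 61]
dequeue(): [36, 61]
dequeue(): [61]
dequeue(): []
enqueue(99): [99]
enqueue(26): [99, 26]
enqueue(21): [99, 26, 21]
enqueue(38): [99, 26, 21, 38]
dequeue(): [26, 21, 38]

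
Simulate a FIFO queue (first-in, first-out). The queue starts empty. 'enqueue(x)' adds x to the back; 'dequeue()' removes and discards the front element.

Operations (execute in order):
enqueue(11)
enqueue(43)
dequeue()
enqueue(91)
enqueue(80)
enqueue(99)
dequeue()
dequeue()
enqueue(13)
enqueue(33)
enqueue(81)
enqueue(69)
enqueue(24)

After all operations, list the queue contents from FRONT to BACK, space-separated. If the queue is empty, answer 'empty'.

enqueue(11): [11]
enqueue(43): [11, 43]
dequeue(): [43]
enqueue(91): [43, 91]
enqueue(80): [43, 91, 80]
enqueue(99): [43, 91, 80, 99]
dequeue(): [91, 80, 99]
dequeue(): [80, 99]
enqueue(13): [80, 99, 13]
enqueue(33): [80, 99, 13, 33]
enqueue(81): [80, 99, 13, 33, 81]
enqueue(69): [80, 99, 13, 33, 81, 69]
enqueue(24): [80, 99, 13, 33, 81, 69, 24]

Answer: 80 99 13 33 81 69 24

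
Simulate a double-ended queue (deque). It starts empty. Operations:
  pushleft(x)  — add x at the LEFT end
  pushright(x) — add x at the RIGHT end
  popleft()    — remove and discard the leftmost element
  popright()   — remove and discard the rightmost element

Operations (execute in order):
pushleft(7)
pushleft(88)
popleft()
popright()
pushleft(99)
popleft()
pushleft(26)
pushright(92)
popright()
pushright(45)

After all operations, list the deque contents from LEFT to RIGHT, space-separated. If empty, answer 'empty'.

Answer: 26 45

Derivation:
pushleft(7): [7]
pushleft(88): [88, 7]
popleft(): [7]
popright(): []
pushleft(99): [99]
popleft(): []
pushleft(26): [26]
pushright(92): [26, 92]
popright(): [26]
pushright(45): [26, 45]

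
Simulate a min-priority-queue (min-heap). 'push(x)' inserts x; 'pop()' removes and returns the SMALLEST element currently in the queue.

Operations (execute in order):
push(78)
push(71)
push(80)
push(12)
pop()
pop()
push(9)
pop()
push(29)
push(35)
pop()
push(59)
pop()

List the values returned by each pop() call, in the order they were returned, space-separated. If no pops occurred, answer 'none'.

Answer: 12 71 9 29 35

Derivation:
push(78): heap contents = [78]
push(71): heap contents = [71, 78]
push(80): heap contents = [71, 78, 80]
push(12): heap contents = [12, 71, 78, 80]
pop() → 12: heap contents = [71, 78, 80]
pop() → 71: heap contents = [78, 80]
push(9): heap contents = [9, 78, 80]
pop() → 9: heap contents = [78, 80]
push(29): heap contents = [29, 78, 80]
push(35): heap contents = [29, 35, 78, 80]
pop() → 29: heap contents = [35, 78, 80]
push(59): heap contents = [35, 59, 78, 80]
pop() → 35: heap contents = [59, 78, 80]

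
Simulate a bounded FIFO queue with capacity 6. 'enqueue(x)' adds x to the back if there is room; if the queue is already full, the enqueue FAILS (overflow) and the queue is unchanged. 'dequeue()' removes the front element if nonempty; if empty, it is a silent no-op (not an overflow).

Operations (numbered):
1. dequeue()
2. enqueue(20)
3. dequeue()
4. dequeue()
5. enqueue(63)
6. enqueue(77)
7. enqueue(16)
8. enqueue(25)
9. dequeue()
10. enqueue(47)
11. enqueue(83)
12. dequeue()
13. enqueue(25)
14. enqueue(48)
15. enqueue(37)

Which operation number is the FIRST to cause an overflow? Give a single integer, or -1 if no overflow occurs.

1. dequeue(): empty, no-op, size=0
2. enqueue(20): size=1
3. dequeue(): size=0
4. dequeue(): empty, no-op, size=0
5. enqueue(63): size=1
6. enqueue(77): size=2
7. enqueue(16): size=3
8. enqueue(25): size=4
9. dequeue(): size=3
10. enqueue(47): size=4
11. enqueue(83): size=5
12. dequeue(): size=4
13. enqueue(25): size=5
14. enqueue(48): size=6
15. enqueue(37): size=6=cap → OVERFLOW (fail)

Answer: 15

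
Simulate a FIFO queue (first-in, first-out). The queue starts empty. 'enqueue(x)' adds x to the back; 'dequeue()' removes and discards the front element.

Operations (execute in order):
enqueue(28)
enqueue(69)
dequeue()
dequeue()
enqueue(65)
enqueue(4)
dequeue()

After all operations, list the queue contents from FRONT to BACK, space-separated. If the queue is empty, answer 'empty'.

Answer: 4

Derivation:
enqueue(28): [28]
enqueue(69): [28, 69]
dequeue(): [69]
dequeue(): []
enqueue(65): [65]
enqueue(4): [65, 4]
dequeue(): [4]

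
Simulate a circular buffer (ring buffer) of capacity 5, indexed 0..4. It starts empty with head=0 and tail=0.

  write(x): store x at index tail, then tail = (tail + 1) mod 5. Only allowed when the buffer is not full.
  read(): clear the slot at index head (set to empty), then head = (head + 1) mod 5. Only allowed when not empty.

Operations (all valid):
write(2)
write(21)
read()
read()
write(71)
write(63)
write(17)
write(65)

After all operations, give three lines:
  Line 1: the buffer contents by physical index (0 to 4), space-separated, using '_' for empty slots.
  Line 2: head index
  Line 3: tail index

write(2): buf=[2 _ _ _ _], head=0, tail=1, size=1
write(21): buf=[2 21 _ _ _], head=0, tail=2, size=2
read(): buf=[_ 21 _ _ _], head=1, tail=2, size=1
read(): buf=[_ _ _ _ _], head=2, tail=2, size=0
write(71): buf=[_ _ 71 _ _], head=2, tail=3, size=1
write(63): buf=[_ _ 71 63 _], head=2, tail=4, size=2
write(17): buf=[_ _ 71 63 17], head=2, tail=0, size=3
write(65): buf=[65 _ 71 63 17], head=2, tail=1, size=4

Answer: 65 _ 71 63 17
2
1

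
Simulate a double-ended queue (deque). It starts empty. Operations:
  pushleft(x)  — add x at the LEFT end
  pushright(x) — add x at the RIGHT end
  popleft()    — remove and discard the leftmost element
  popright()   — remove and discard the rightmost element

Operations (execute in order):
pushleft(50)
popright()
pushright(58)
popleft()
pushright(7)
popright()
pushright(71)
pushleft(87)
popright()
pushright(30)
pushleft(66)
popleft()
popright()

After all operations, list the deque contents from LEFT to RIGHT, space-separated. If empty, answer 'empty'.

Answer: 87

Derivation:
pushleft(50): [50]
popright(): []
pushright(58): [58]
popleft(): []
pushright(7): [7]
popright(): []
pushright(71): [71]
pushleft(87): [87, 71]
popright(): [87]
pushright(30): [87, 30]
pushleft(66): [66, 87, 30]
popleft(): [87, 30]
popright(): [87]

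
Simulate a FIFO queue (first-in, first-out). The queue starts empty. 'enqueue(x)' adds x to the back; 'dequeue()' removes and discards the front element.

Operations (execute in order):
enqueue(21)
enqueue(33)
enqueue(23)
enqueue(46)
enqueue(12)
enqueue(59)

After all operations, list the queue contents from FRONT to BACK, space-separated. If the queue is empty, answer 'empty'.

Answer: 21 33 23 46 12 59

Derivation:
enqueue(21): [21]
enqueue(33): [21, 33]
enqueue(23): [21, 33, 23]
enqueue(46): [21, 33, 23, 46]
enqueue(12): [21, 33, 23, 46, 12]
enqueue(59): [21, 33, 23, 46, 12, 59]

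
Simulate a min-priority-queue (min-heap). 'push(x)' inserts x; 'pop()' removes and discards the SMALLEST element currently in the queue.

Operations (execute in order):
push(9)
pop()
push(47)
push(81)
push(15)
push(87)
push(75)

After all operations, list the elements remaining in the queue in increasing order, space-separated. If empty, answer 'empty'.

push(9): heap contents = [9]
pop() → 9: heap contents = []
push(47): heap contents = [47]
push(81): heap contents = [47, 81]
push(15): heap contents = [15, 47, 81]
push(87): heap contents = [15, 47, 81, 87]
push(75): heap contents = [15, 47, 75, 81, 87]

Answer: 15 47 75 81 87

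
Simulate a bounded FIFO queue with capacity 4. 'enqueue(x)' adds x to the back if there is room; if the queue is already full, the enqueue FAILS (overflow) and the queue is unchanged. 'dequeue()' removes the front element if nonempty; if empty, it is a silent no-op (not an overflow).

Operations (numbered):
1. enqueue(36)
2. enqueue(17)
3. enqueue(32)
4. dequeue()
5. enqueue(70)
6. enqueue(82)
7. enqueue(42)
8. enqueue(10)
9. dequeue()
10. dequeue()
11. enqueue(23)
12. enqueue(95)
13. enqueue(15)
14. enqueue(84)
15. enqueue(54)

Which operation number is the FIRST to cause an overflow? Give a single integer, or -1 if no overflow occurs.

Answer: 7

Derivation:
1. enqueue(36): size=1
2. enqueue(17): size=2
3. enqueue(32): size=3
4. dequeue(): size=2
5. enqueue(70): size=3
6. enqueue(82): size=4
7. enqueue(42): size=4=cap → OVERFLOW (fail)
8. enqueue(10): size=4=cap → OVERFLOW (fail)
9. dequeue(): size=3
10. dequeue(): size=2
11. enqueue(23): size=3
12. enqueue(95): size=4
13. enqueue(15): size=4=cap → OVERFLOW (fail)
14. enqueue(84): size=4=cap → OVERFLOW (fail)
15. enqueue(54): size=4=cap → OVERFLOW (fail)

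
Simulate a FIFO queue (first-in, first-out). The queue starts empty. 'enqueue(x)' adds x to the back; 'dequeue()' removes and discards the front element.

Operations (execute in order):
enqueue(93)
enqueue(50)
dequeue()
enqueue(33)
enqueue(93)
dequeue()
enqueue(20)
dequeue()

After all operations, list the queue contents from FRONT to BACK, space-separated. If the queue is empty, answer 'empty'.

enqueue(93): [93]
enqueue(50): [93, 50]
dequeue(): [50]
enqueue(33): [50, 33]
enqueue(93): [50, 33, 93]
dequeue(): [33, 93]
enqueue(20): [33, 93, 20]
dequeue(): [93, 20]

Answer: 93 20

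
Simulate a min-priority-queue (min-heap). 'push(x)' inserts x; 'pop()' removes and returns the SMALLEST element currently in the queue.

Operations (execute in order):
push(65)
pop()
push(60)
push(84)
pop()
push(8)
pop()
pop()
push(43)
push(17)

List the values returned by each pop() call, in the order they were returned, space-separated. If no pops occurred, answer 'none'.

Answer: 65 60 8 84

Derivation:
push(65): heap contents = [65]
pop() → 65: heap contents = []
push(60): heap contents = [60]
push(84): heap contents = [60, 84]
pop() → 60: heap contents = [84]
push(8): heap contents = [8, 84]
pop() → 8: heap contents = [84]
pop() → 84: heap contents = []
push(43): heap contents = [43]
push(17): heap contents = [17, 43]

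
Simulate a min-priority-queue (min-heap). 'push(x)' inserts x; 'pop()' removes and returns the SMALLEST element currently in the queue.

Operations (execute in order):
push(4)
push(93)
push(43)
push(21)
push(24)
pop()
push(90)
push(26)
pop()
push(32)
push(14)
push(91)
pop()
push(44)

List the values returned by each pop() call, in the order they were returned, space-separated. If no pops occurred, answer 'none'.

Answer: 4 21 14

Derivation:
push(4): heap contents = [4]
push(93): heap contents = [4, 93]
push(43): heap contents = [4, 43, 93]
push(21): heap contents = [4, 21, 43, 93]
push(24): heap contents = [4, 21, 24, 43, 93]
pop() → 4: heap contents = [21, 24, 43, 93]
push(90): heap contents = [21, 24, 43, 90, 93]
push(26): heap contents = [21, 24, 26, 43, 90, 93]
pop() → 21: heap contents = [24, 26, 43, 90, 93]
push(32): heap contents = [24, 26, 32, 43, 90, 93]
push(14): heap contents = [14, 24, 26, 32, 43, 90, 93]
push(91): heap contents = [14, 24, 26, 32, 43, 90, 91, 93]
pop() → 14: heap contents = [24, 26, 32, 43, 90, 91, 93]
push(44): heap contents = [24, 26, 32, 43, 44, 90, 91, 93]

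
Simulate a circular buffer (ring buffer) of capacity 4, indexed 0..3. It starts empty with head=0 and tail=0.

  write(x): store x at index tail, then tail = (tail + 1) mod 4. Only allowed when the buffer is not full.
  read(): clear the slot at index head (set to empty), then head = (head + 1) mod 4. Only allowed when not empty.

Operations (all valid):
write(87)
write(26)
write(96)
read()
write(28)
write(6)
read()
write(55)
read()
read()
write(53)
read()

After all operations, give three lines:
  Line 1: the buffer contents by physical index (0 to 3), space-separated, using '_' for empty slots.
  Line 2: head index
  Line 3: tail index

write(87): buf=[87 _ _ _], head=0, tail=1, size=1
write(26): buf=[87 26 _ _], head=0, tail=2, size=2
write(96): buf=[87 26 96 _], head=0, tail=3, size=3
read(): buf=[_ 26 96 _], head=1, tail=3, size=2
write(28): buf=[_ 26 96 28], head=1, tail=0, size=3
write(6): buf=[6 26 96 28], head=1, tail=1, size=4
read(): buf=[6 _ 96 28], head=2, tail=1, size=3
write(55): buf=[6 55 96 28], head=2, tail=2, size=4
read(): buf=[6 55 _ 28], head=3, tail=2, size=3
read(): buf=[6 55 _ _], head=0, tail=2, size=2
write(53): buf=[6 55 53 _], head=0, tail=3, size=3
read(): buf=[_ 55 53 _], head=1, tail=3, size=2

Answer: _ 55 53 _
1
3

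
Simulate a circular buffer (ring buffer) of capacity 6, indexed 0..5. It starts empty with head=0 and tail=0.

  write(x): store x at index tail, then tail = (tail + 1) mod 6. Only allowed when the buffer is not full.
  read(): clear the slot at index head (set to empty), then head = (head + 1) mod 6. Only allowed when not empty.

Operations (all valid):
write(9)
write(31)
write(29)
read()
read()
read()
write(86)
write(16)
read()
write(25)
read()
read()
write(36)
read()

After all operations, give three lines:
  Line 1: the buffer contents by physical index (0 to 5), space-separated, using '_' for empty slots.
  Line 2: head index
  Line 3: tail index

write(9): buf=[9 _ _ _ _ _], head=0, tail=1, size=1
write(31): buf=[9 31 _ _ _ _], head=0, tail=2, size=2
write(29): buf=[9 31 29 _ _ _], head=0, tail=3, size=3
read(): buf=[_ 31 29 _ _ _], head=1, tail=3, size=2
read(): buf=[_ _ 29 _ _ _], head=2, tail=3, size=1
read(): buf=[_ _ _ _ _ _], head=3, tail=3, size=0
write(86): buf=[_ _ _ 86 _ _], head=3, tail=4, size=1
write(16): buf=[_ _ _ 86 16 _], head=3, tail=5, size=2
read(): buf=[_ _ _ _ 16 _], head=4, tail=5, size=1
write(25): buf=[_ _ _ _ 16 25], head=4, tail=0, size=2
read(): buf=[_ _ _ _ _ 25], head=5, tail=0, size=1
read(): buf=[_ _ _ _ _ _], head=0, tail=0, size=0
write(36): buf=[36 _ _ _ _ _], head=0, tail=1, size=1
read(): buf=[_ _ _ _ _ _], head=1, tail=1, size=0

Answer: _ _ _ _ _ _
1
1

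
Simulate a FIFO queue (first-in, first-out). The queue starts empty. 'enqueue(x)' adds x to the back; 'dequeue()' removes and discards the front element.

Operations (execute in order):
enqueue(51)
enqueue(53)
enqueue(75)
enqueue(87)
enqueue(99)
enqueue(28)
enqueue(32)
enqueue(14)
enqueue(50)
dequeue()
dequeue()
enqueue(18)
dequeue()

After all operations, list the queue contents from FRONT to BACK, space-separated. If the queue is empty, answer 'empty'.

enqueue(51): [51]
enqueue(53): [51, 53]
enqueue(75): [51, 53, 75]
enqueue(87): [51, 53, 75, 87]
enqueue(99): [51, 53, 75, 87, 99]
enqueue(28): [51, 53, 75, 87, 99, 28]
enqueue(32): [51, 53, 75, 87, 99, 28, 32]
enqueue(14): [51, 53, 75, 87, 99, 28, 32, 14]
enqueue(50): [51, 53, 75, 87, 99, 28, 32, 14, 50]
dequeue(): [53, 75, 87, 99, 28, 32, 14, 50]
dequeue(): [75, 87, 99, 28, 32, 14, 50]
enqueue(18): [75, 87, 99, 28, 32, 14, 50, 18]
dequeue(): [87, 99, 28, 32, 14, 50, 18]

Answer: 87 99 28 32 14 50 18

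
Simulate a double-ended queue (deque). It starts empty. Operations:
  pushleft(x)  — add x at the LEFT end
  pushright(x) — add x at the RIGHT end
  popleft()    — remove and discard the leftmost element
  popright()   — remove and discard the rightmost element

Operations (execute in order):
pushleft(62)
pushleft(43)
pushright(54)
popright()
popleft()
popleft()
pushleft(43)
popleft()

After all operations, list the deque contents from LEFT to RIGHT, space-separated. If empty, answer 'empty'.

pushleft(62): [62]
pushleft(43): [43, 62]
pushright(54): [43, 62, 54]
popright(): [43, 62]
popleft(): [62]
popleft(): []
pushleft(43): [43]
popleft(): []

Answer: empty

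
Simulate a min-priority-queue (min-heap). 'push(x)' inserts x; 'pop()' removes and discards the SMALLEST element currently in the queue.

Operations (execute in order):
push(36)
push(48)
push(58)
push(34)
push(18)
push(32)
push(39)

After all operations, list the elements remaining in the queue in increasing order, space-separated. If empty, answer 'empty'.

push(36): heap contents = [36]
push(48): heap contents = [36, 48]
push(58): heap contents = [36, 48, 58]
push(34): heap contents = [34, 36, 48, 58]
push(18): heap contents = [18, 34, 36, 48, 58]
push(32): heap contents = [18, 32, 34, 36, 48, 58]
push(39): heap contents = [18, 32, 34, 36, 39, 48, 58]

Answer: 18 32 34 36 39 48 58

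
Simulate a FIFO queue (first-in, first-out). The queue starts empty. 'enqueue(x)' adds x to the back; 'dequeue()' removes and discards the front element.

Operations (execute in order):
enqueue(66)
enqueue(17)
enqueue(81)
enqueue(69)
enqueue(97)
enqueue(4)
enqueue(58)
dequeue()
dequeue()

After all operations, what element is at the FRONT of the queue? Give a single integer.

Answer: 81

Derivation:
enqueue(66): queue = [66]
enqueue(17): queue = [66, 17]
enqueue(81): queue = [66, 17, 81]
enqueue(69): queue = [66, 17, 81, 69]
enqueue(97): queue = [66, 17, 81, 69, 97]
enqueue(4): queue = [66, 17, 81, 69, 97, 4]
enqueue(58): queue = [66, 17, 81, 69, 97, 4, 58]
dequeue(): queue = [17, 81, 69, 97, 4, 58]
dequeue(): queue = [81, 69, 97, 4, 58]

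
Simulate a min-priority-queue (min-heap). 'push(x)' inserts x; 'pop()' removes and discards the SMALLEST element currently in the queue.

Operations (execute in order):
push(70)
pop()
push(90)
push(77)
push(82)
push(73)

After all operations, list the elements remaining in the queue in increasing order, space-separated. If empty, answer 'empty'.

Answer: 73 77 82 90

Derivation:
push(70): heap contents = [70]
pop() → 70: heap contents = []
push(90): heap contents = [90]
push(77): heap contents = [77, 90]
push(82): heap contents = [77, 82, 90]
push(73): heap contents = [73, 77, 82, 90]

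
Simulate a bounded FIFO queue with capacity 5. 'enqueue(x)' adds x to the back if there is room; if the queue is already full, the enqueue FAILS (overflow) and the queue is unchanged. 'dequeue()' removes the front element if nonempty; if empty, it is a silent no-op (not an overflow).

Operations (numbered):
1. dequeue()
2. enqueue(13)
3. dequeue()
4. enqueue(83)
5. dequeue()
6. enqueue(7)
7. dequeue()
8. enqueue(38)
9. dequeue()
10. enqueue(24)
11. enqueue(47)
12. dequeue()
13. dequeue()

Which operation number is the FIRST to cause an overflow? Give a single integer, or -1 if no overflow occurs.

1. dequeue(): empty, no-op, size=0
2. enqueue(13): size=1
3. dequeue(): size=0
4. enqueue(83): size=1
5. dequeue(): size=0
6. enqueue(7): size=1
7. dequeue(): size=0
8. enqueue(38): size=1
9. dequeue(): size=0
10. enqueue(24): size=1
11. enqueue(47): size=2
12. dequeue(): size=1
13. dequeue(): size=0

Answer: -1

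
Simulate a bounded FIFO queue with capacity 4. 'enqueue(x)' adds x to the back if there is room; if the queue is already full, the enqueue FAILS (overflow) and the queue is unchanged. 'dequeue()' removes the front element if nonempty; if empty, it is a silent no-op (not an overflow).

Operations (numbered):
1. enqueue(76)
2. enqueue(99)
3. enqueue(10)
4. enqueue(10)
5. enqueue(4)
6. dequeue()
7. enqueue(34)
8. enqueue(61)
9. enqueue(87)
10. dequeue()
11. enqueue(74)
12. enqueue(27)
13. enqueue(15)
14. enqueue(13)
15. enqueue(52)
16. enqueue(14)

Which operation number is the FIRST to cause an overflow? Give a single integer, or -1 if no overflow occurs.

1. enqueue(76): size=1
2. enqueue(99): size=2
3. enqueue(10): size=3
4. enqueue(10): size=4
5. enqueue(4): size=4=cap → OVERFLOW (fail)
6. dequeue(): size=3
7. enqueue(34): size=4
8. enqueue(61): size=4=cap → OVERFLOW (fail)
9. enqueue(87): size=4=cap → OVERFLOW (fail)
10. dequeue(): size=3
11. enqueue(74): size=4
12. enqueue(27): size=4=cap → OVERFLOW (fail)
13. enqueue(15): size=4=cap → OVERFLOW (fail)
14. enqueue(13): size=4=cap → OVERFLOW (fail)
15. enqueue(52): size=4=cap → OVERFLOW (fail)
16. enqueue(14): size=4=cap → OVERFLOW (fail)

Answer: 5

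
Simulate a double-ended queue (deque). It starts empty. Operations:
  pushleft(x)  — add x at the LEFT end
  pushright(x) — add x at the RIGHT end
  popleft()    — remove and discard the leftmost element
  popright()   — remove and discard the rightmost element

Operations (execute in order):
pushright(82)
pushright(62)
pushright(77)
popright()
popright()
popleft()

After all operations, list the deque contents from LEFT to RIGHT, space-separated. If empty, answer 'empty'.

Answer: empty

Derivation:
pushright(82): [82]
pushright(62): [82, 62]
pushright(77): [82, 62, 77]
popright(): [82, 62]
popright(): [82]
popleft(): []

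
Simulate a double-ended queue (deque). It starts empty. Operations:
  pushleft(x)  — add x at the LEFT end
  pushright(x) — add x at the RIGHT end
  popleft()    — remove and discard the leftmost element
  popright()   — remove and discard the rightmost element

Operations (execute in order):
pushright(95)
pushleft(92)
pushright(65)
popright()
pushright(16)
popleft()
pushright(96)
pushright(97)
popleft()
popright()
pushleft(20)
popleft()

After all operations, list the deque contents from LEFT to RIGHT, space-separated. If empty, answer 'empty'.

pushright(95): [95]
pushleft(92): [92, 95]
pushright(65): [92, 95, 65]
popright(): [92, 95]
pushright(16): [92, 95, 16]
popleft(): [95, 16]
pushright(96): [95, 16, 96]
pushright(97): [95, 16, 96, 97]
popleft(): [16, 96, 97]
popright(): [16, 96]
pushleft(20): [20, 16, 96]
popleft(): [16, 96]

Answer: 16 96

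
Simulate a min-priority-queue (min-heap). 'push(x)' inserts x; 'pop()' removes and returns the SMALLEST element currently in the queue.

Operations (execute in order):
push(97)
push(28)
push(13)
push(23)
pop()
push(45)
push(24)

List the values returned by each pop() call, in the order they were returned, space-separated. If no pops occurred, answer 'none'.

Answer: 13

Derivation:
push(97): heap contents = [97]
push(28): heap contents = [28, 97]
push(13): heap contents = [13, 28, 97]
push(23): heap contents = [13, 23, 28, 97]
pop() → 13: heap contents = [23, 28, 97]
push(45): heap contents = [23, 28, 45, 97]
push(24): heap contents = [23, 24, 28, 45, 97]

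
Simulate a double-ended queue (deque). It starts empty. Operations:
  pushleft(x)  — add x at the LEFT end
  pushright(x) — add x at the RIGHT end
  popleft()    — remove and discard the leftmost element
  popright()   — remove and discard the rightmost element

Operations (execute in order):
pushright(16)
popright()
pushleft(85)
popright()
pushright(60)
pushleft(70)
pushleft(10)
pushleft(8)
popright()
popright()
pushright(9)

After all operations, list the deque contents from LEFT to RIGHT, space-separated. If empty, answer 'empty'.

Answer: 8 10 9

Derivation:
pushright(16): [16]
popright(): []
pushleft(85): [85]
popright(): []
pushright(60): [60]
pushleft(70): [70, 60]
pushleft(10): [10, 70, 60]
pushleft(8): [8, 10, 70, 60]
popright(): [8, 10, 70]
popright(): [8, 10]
pushright(9): [8, 10, 9]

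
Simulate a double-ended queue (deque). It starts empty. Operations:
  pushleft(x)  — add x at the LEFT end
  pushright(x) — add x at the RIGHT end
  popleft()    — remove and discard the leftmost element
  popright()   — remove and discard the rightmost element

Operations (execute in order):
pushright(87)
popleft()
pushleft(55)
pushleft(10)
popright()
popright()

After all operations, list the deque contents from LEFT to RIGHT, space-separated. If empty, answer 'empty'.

pushright(87): [87]
popleft(): []
pushleft(55): [55]
pushleft(10): [10, 55]
popright(): [10]
popright(): []

Answer: empty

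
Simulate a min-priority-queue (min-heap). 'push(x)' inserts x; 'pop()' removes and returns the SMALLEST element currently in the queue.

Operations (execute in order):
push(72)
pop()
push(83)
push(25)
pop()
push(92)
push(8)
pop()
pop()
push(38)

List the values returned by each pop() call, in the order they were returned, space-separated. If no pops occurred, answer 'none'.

push(72): heap contents = [72]
pop() → 72: heap contents = []
push(83): heap contents = [83]
push(25): heap contents = [25, 83]
pop() → 25: heap contents = [83]
push(92): heap contents = [83, 92]
push(8): heap contents = [8, 83, 92]
pop() → 8: heap contents = [83, 92]
pop() → 83: heap contents = [92]
push(38): heap contents = [38, 92]

Answer: 72 25 8 83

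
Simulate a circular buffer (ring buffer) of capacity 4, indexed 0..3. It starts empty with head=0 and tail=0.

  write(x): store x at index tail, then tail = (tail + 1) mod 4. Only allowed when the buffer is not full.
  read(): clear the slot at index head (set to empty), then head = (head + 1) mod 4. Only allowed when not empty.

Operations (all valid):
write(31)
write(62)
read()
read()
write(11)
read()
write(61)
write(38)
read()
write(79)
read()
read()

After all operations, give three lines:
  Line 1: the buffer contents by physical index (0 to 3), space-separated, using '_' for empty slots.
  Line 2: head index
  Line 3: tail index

Answer: _ _ _ _
2
2

Derivation:
write(31): buf=[31 _ _ _], head=0, tail=1, size=1
write(62): buf=[31 62 _ _], head=0, tail=2, size=2
read(): buf=[_ 62 _ _], head=1, tail=2, size=1
read(): buf=[_ _ _ _], head=2, tail=2, size=0
write(11): buf=[_ _ 11 _], head=2, tail=3, size=1
read(): buf=[_ _ _ _], head=3, tail=3, size=0
write(61): buf=[_ _ _ 61], head=3, tail=0, size=1
write(38): buf=[38 _ _ 61], head=3, tail=1, size=2
read(): buf=[38 _ _ _], head=0, tail=1, size=1
write(79): buf=[38 79 _ _], head=0, tail=2, size=2
read(): buf=[_ 79 _ _], head=1, tail=2, size=1
read(): buf=[_ _ _ _], head=2, tail=2, size=0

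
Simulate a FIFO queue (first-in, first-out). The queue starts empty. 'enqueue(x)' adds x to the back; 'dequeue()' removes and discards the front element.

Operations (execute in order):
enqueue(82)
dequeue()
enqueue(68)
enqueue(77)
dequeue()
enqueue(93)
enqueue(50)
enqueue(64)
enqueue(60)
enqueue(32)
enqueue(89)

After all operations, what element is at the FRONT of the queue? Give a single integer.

Answer: 77

Derivation:
enqueue(82): queue = [82]
dequeue(): queue = []
enqueue(68): queue = [68]
enqueue(77): queue = [68, 77]
dequeue(): queue = [77]
enqueue(93): queue = [77, 93]
enqueue(50): queue = [77, 93, 50]
enqueue(64): queue = [77, 93, 50, 64]
enqueue(60): queue = [77, 93, 50, 64, 60]
enqueue(32): queue = [77, 93, 50, 64, 60, 32]
enqueue(89): queue = [77, 93, 50, 64, 60, 32, 89]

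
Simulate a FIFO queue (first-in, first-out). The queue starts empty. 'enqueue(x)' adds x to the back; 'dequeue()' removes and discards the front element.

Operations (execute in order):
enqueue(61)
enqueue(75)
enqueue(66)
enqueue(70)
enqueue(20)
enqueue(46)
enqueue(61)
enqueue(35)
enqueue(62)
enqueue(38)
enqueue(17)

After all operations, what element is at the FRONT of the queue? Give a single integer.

Answer: 61

Derivation:
enqueue(61): queue = [61]
enqueue(75): queue = [61, 75]
enqueue(66): queue = [61, 75, 66]
enqueue(70): queue = [61, 75, 66, 70]
enqueue(20): queue = [61, 75, 66, 70, 20]
enqueue(46): queue = [61, 75, 66, 70, 20, 46]
enqueue(61): queue = [61, 75, 66, 70, 20, 46, 61]
enqueue(35): queue = [61, 75, 66, 70, 20, 46, 61, 35]
enqueue(62): queue = [61, 75, 66, 70, 20, 46, 61, 35, 62]
enqueue(38): queue = [61, 75, 66, 70, 20, 46, 61, 35, 62, 38]
enqueue(17): queue = [61, 75, 66, 70, 20, 46, 61, 35, 62, 38, 17]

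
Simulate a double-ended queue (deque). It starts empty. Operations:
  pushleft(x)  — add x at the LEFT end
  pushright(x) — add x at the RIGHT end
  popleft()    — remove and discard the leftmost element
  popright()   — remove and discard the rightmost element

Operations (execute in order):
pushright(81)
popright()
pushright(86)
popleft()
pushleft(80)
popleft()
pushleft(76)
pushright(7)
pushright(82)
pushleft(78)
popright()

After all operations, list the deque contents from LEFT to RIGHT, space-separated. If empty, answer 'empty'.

Answer: 78 76 7

Derivation:
pushright(81): [81]
popright(): []
pushright(86): [86]
popleft(): []
pushleft(80): [80]
popleft(): []
pushleft(76): [76]
pushright(7): [76, 7]
pushright(82): [76, 7, 82]
pushleft(78): [78, 76, 7, 82]
popright(): [78, 76, 7]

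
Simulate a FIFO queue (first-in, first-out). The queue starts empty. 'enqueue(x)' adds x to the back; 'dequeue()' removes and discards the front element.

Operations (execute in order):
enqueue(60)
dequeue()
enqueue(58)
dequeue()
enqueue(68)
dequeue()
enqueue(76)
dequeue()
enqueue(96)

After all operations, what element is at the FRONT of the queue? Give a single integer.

Answer: 96

Derivation:
enqueue(60): queue = [60]
dequeue(): queue = []
enqueue(58): queue = [58]
dequeue(): queue = []
enqueue(68): queue = [68]
dequeue(): queue = []
enqueue(76): queue = [76]
dequeue(): queue = []
enqueue(96): queue = [96]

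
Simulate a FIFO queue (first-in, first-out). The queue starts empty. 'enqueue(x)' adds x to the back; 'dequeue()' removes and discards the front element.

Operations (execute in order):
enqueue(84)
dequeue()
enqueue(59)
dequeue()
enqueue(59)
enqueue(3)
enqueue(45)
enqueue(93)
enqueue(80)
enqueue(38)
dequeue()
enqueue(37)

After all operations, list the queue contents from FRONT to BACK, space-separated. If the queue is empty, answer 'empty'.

Answer: 3 45 93 80 38 37

Derivation:
enqueue(84): [84]
dequeue(): []
enqueue(59): [59]
dequeue(): []
enqueue(59): [59]
enqueue(3): [59, 3]
enqueue(45): [59, 3, 45]
enqueue(93): [59, 3, 45, 93]
enqueue(80): [59, 3, 45, 93, 80]
enqueue(38): [59, 3, 45, 93, 80, 38]
dequeue(): [3, 45, 93, 80, 38]
enqueue(37): [3, 45, 93, 80, 38, 37]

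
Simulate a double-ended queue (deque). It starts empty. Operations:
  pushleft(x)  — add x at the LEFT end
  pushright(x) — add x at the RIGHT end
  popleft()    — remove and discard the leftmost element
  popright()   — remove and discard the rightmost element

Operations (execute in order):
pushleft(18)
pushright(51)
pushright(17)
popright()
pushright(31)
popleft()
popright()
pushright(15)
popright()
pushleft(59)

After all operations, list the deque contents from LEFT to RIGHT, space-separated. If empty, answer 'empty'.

Answer: 59 51

Derivation:
pushleft(18): [18]
pushright(51): [18, 51]
pushright(17): [18, 51, 17]
popright(): [18, 51]
pushright(31): [18, 51, 31]
popleft(): [51, 31]
popright(): [51]
pushright(15): [51, 15]
popright(): [51]
pushleft(59): [59, 51]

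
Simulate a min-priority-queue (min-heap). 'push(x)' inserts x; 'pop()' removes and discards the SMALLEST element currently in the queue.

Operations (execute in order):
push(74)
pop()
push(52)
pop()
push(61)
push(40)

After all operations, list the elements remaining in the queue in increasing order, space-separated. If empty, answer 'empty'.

push(74): heap contents = [74]
pop() → 74: heap contents = []
push(52): heap contents = [52]
pop() → 52: heap contents = []
push(61): heap contents = [61]
push(40): heap contents = [40, 61]

Answer: 40 61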